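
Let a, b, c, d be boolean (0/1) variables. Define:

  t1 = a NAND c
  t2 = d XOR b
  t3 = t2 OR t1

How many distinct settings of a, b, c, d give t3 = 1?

t3 = t2 OR t1 must be 1, so at least one of t2, t1 is 1.
Enumerating the 16 input combinations, 14 give t3 = 1 and 2 give t3 = 0.

14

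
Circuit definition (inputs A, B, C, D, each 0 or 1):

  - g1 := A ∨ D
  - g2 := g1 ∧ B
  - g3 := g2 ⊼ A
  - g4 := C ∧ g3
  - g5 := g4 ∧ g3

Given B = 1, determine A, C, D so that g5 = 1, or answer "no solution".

Check with B = 1 and A=0, C=1, D=0:
g1 = A ∨ D = 0 ∨ 0 = 0
g2 = g1 ∧ B = 0 ∧ 1 = 0
g3 = g2 ⊼ A = 0 ⊼ 0 = 1
g4 = C ∧ g3 = 1 ∧ 1 = 1
g5 = g4 ∧ g3 = 1 ∧ 1 = 1
So g5 = 1.

A=0, C=1, D=0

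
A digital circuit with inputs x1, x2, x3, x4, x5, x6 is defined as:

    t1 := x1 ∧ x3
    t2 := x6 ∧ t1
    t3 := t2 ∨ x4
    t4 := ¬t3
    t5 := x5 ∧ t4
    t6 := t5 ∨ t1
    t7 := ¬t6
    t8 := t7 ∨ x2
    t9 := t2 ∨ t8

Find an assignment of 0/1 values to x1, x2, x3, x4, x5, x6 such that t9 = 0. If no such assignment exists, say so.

t9 = t2 ∨ t8 must be 0, so both t2 = 0 and t8 = 0.
t2 = x6 ∧ t1 must be 0, so at least one of x6, t1 is 0.
Check with x1=1 x2=0 x3=1 x4=0 x5=1 x6=0:
t1 = x1 ∧ x3 = 1 ∧ 1 = 1
t2 = x6 ∧ t1 = 0 ∧ 1 = 0
t3 = t2 ∨ x4 = 0 ∨ 0 = 0
t4 = ¬t3 = ¬0 = 1
t5 = x5 ∧ t4 = 1 ∧ 1 = 1
t6 = t5 ∨ t1 = 1 ∨ 1 = 1
t7 = ¬t6 = ¬1 = 0
t8 = t7 ∨ x2 = 0 ∨ 0 = 0
t9 = t2 ∨ t8 = 0 ∨ 0 = 0
So t9 = 0 as required.

x1=1 x2=0 x3=1 x4=0 x5=1 x6=0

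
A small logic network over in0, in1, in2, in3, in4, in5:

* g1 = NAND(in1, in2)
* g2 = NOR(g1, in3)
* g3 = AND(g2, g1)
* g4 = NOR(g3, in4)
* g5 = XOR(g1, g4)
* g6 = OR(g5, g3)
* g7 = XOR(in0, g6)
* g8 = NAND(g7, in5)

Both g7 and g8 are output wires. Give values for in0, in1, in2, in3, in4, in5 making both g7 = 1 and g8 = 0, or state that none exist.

in0=0, in1=1, in2=0, in3=1, in4=1, in5=1

Check with in0=0, in1=1, in2=0, in3=1, in4=1, in5=1:
g1 = NAND(in1, in2) = NAND(1, 0) = 1
g2 = NOR(g1, in3) = NOR(1, 1) = 0
g3 = AND(g2, g1) = AND(0, 1) = 0
g4 = NOR(g3, in4) = NOR(0, 1) = 0
g5 = XOR(g1, g4) = XOR(1, 0) = 1
g6 = OR(g5, g3) = OR(1, 0) = 1
g7 = XOR(in0, g6) = XOR(0, 1) = 1
g8 = NAND(g7, in5) = NAND(1, 1) = 0
So g7 = 1 and g8 = 0.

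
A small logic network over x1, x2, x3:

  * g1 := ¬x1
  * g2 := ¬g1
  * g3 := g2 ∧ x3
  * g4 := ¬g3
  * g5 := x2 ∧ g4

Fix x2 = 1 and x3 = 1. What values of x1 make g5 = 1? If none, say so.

g5 = x2 ∧ g4 must be 1, so both x2 = 1 and g4 = 1.
g4 = ¬g3 must be 1, so g3 = 0.
Check with x2 = 1 and x3 = 1 and x1=0:
g1 = ¬x1 = ¬0 = 1
g2 = ¬g1 = ¬1 = 0
g3 = g2 ∧ x3 = 0 ∧ 1 = 0
g4 = ¬g3 = ¬0 = 1
g5 = x2 ∧ g4 = 1 ∧ 1 = 1
So g5 = 1.

x1=0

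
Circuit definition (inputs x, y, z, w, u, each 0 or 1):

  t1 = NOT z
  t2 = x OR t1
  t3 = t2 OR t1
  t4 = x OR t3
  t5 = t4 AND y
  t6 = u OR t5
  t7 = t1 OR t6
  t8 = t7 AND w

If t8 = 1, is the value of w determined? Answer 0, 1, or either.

t8 = t7 AND w must be 1, so both t7 = 1 and w = 1.
t7 = t1 OR t6 must be 1, so at least one of t1, t6 is 1.
Every assignment with t8 = 1 has w = 1; there are 13 such assignment(s).

1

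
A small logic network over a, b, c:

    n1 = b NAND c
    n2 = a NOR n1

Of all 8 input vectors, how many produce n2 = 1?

n2 = a NOR n1 must be 1, so both a = 0 and n1 = 0.
n1 = b NAND c must be 0, so both b = 1 and c = 1.
Satisfying assignments:
  a=0, b=1, c=1

1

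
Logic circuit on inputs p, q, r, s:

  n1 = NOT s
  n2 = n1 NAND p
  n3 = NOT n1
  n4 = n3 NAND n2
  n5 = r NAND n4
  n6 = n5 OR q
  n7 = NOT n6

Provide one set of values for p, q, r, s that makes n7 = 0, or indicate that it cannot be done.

Check with p=1, q=1, r=1, s=0:
n1 = NOT s = NOT 0 = 1
n2 = n1 NAND p = 1 NAND 1 = 0
n3 = NOT n1 = NOT 1 = 0
n4 = n3 NAND n2 = 0 NAND 0 = 1
n5 = r NAND n4 = 1 NAND 1 = 0
n6 = n5 OR q = 0 OR 1 = 1
n7 = NOT n6 = NOT 1 = 0
So n7 = 0 as required.

p=1, q=1, r=1, s=0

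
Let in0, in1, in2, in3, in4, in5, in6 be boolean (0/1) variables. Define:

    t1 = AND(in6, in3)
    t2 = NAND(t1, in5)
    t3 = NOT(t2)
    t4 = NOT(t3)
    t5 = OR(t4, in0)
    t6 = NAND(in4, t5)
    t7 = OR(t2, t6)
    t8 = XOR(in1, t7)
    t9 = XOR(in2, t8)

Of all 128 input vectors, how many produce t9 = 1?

t9 = XOR(in2, t8) must be 1, so in2 and t8 differ.
Enumerating the 128 input combinations, 64 give t9 = 1 and 64 give t9 = 0.

64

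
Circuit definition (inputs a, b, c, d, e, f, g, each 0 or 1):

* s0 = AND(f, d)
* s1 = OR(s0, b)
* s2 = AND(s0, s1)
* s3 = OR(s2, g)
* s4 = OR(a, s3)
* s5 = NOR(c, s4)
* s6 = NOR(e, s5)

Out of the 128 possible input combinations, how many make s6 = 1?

s6 = NOR(e, s5) must be 1, so both e = 0 and s5 = 0.
s5 = NOR(c, s4) must be 0, so at least one of c, s4 is 1.
Enumerating the 128 input combinations, 58 give s6 = 1 and 70 give s6 = 0.

58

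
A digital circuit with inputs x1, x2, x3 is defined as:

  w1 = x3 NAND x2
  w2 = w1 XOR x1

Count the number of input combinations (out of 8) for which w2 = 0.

4

w2 = w1 XOR x1 must be 0, so w1 and x1 are equal.
Satisfying assignments:
  x1=0, x2=1, x3=1
  x1=1, x2=0, x3=0
  x1=1, x2=0, x3=1
  x1=1, x2=1, x3=0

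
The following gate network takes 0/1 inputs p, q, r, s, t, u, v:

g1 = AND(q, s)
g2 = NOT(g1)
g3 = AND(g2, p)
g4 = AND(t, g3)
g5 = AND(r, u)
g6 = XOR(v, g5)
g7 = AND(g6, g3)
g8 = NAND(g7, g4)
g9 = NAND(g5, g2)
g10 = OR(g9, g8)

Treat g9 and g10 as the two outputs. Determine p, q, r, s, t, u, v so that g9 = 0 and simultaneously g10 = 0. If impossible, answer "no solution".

Check with p=1, q=0, r=1, s=1, t=1, u=1, v=0:
g1 = AND(q, s) = AND(0, 1) = 0
g2 = NOT(g1) = NOT 0 = 1
g3 = AND(g2, p) = AND(1, 1) = 1
g4 = AND(t, g3) = AND(1, 1) = 1
g5 = AND(r, u) = AND(1, 1) = 1
g6 = XOR(v, g5) = XOR(0, 1) = 1
g7 = AND(g6, g3) = AND(1, 1) = 1
g8 = NAND(g7, g4) = NAND(1, 1) = 0
g9 = NAND(g5, g2) = NAND(1, 1) = 0
g10 = OR(g9, g8) = OR(0, 0) = 0
So g9 = 0 and g10 = 0.

p=1, q=0, r=1, s=1, t=1, u=1, v=0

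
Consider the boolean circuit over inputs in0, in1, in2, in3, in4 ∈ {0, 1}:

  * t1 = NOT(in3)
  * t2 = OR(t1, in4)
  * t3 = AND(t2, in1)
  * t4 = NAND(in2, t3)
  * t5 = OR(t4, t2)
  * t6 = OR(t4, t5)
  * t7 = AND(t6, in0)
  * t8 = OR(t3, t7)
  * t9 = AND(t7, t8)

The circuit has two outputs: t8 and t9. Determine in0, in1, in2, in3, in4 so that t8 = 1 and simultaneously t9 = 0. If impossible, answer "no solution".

in0=0, in1=1, in2=1, in3=1, in4=1

Check with in0=0, in1=1, in2=1, in3=1, in4=1:
t1 = NOT(in3) = NOT 1 = 0
t2 = OR(t1, in4) = OR(0, 1) = 1
t3 = AND(t2, in1) = AND(1, 1) = 1
t4 = NAND(in2, t3) = NAND(1, 1) = 0
t5 = OR(t4, t2) = OR(0, 1) = 1
t6 = OR(t4, t5) = OR(0, 1) = 1
t7 = AND(t6, in0) = AND(1, 0) = 0
t8 = OR(t3, t7) = OR(1, 0) = 1
t9 = AND(t7, t8) = AND(0, 1) = 0
So t8 = 1 and t9 = 0.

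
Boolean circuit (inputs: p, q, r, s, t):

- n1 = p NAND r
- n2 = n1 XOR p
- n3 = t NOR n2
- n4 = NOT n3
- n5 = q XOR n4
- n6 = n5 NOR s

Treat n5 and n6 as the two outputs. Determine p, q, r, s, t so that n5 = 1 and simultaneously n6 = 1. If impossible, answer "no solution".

Across all 32 input combinations, none give both n5 = 1 and n6 = 1.

no solution exists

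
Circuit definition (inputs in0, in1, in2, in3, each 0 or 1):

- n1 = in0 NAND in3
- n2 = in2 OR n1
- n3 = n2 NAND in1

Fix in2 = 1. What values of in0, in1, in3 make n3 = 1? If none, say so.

Check with in2 = 1 and in0=1, in1=0, in3=1:
n1 = in0 NAND in3 = 1 NAND 1 = 0
n2 = in2 OR n1 = 1 OR 0 = 1
n3 = n2 NAND in1 = 1 NAND 0 = 1
So n3 = 1.

in0=1 in1=0 in3=1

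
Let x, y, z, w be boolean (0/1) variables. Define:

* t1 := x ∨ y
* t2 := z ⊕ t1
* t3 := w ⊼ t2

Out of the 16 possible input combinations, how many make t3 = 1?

t3 = w ⊼ t2 must be 1, so at least one of w, t2 is 0.
Enumerating the 16 input combinations, 12 give t3 = 1 and 4 give t3 = 0.

12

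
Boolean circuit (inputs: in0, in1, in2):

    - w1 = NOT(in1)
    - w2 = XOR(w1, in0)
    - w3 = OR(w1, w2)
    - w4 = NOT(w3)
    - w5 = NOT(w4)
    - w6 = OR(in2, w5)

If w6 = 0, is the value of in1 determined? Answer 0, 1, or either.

w6 = OR(in2, w5) must be 0, so both in2 = 0 and w5 = 0.
Every assignment with w6 = 0 has in1 = 1; there are 1 such assignment(s).
  in0=0, in1=1, in2=0

1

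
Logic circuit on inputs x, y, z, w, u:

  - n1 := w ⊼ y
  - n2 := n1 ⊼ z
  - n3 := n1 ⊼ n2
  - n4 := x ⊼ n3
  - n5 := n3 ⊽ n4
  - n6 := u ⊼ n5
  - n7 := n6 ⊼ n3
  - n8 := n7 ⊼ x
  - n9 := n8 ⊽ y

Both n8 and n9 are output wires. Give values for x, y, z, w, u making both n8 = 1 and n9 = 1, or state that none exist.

no solution exists

Across all 32 input combinations, none give both n8 = 1 and n9 = 1.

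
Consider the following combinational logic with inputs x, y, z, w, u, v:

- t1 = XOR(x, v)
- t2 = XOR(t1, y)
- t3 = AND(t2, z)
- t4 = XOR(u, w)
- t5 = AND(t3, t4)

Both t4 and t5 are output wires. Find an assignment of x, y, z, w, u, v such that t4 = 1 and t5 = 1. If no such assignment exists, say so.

Check with x=0, y=1, z=1, w=1, u=0, v=0:
t1 = XOR(x, v) = XOR(0, 0) = 0
t2 = XOR(t1, y) = XOR(0, 1) = 1
t3 = AND(t2, z) = AND(1, 1) = 1
t4 = XOR(u, w) = XOR(0, 1) = 1
t5 = AND(t3, t4) = AND(1, 1) = 1
So t4 = 1 and t5 = 1.

x=0, y=1, z=1, w=1, u=0, v=0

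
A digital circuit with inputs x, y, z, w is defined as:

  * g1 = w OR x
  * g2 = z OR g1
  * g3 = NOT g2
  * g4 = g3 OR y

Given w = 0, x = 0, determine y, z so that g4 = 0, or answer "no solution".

Check with w = 0, x = 0 and y=0, z=1:
g1 = w OR x = 0 OR 0 = 0
g2 = z OR g1 = 1 OR 0 = 1
g3 = NOT g2 = NOT 1 = 0
g4 = g3 OR y = 0 OR 0 = 0
So g4 = 0.

y=0 z=1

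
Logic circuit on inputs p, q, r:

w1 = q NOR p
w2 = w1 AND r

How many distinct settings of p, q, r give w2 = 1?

w2 = w1 AND r must be 1, so both w1 = 1 and r = 1.
Satisfying assignments:
  p=0, q=0, r=1

1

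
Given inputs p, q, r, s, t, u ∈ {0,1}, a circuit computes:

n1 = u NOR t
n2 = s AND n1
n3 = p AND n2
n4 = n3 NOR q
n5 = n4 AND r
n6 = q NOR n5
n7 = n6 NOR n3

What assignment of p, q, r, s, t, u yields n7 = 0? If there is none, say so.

n7 = n6 NOR n3 must be 0, so at least one of n6, n3 is 1.
Check with p=0, q=0, r=0, s=1, t=0, u=0:
n1 = u NOR t = 0 NOR 0 = 1
n2 = s AND n1 = 1 AND 1 = 1
n3 = p AND n2 = 0 AND 1 = 0
n4 = n3 NOR q = 0 NOR 0 = 1
n5 = n4 AND r = 1 AND 0 = 0
n6 = q NOR n5 = 0 NOR 0 = 1
n7 = n6 NOR n3 = 1 NOR 0 = 0
So n7 = 0 as required.

p=0, q=0, r=0, s=1, t=0, u=0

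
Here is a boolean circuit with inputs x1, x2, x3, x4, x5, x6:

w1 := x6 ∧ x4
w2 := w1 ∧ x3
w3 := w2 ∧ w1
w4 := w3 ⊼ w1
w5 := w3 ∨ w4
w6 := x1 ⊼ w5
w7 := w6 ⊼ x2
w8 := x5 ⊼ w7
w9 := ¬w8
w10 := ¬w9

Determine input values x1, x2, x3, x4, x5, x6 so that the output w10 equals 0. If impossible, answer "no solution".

x1=1 x2=0 x3=0 x4=1 x5=1 x6=1

Check with x1=1 x2=0 x3=0 x4=1 x5=1 x6=1:
w1 = x6 ∧ x4 = 1 ∧ 1 = 1
w2 = w1 ∧ x3 = 1 ∧ 0 = 0
w3 = w2 ∧ w1 = 0 ∧ 1 = 0
w4 = w3 ⊼ w1 = 0 ⊼ 1 = 1
w5 = w3 ∨ w4 = 0 ∨ 1 = 1
w6 = x1 ⊼ w5 = 1 ⊼ 1 = 0
w7 = w6 ⊼ x2 = 0 ⊼ 0 = 1
w8 = x5 ⊼ w7 = 1 ⊼ 1 = 0
w9 = ¬w8 = ¬0 = 1
w10 = ¬w9 = ¬1 = 0
So w10 = 0 as required.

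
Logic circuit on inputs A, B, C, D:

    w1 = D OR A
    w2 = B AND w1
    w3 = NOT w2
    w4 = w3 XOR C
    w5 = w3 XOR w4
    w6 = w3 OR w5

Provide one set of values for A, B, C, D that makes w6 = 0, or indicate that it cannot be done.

A=1, B=1, C=0, D=0

Check with A=1, B=1, C=0, D=0:
w1 = D OR A = 0 OR 1 = 1
w2 = B AND w1 = 1 AND 1 = 1
w3 = NOT w2 = NOT 1 = 0
w4 = w3 XOR C = 0 XOR 0 = 0
w5 = w3 XOR w4 = 0 XOR 0 = 0
w6 = w3 OR w5 = 0 OR 0 = 0
So w6 = 0 as required.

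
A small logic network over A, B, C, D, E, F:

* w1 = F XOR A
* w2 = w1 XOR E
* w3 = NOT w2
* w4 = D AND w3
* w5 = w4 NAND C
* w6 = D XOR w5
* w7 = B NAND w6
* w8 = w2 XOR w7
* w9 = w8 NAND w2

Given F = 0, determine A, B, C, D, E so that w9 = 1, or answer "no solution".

A=0, B=1, C=0, D=0, E=0

w9 = w8 NAND w2 must be 1, so at least one of w8, w2 is 0.
Check with F = 0 and A=0, B=1, C=0, D=0, E=0:
w1 = F XOR A = 0 XOR 0 = 0
w2 = w1 XOR E = 0 XOR 0 = 0
w3 = NOT w2 = NOT 0 = 1
w4 = D AND w3 = 0 AND 1 = 0
w5 = w4 NAND C = 0 NAND 0 = 1
w6 = D XOR w5 = 0 XOR 1 = 1
w7 = B NAND w6 = 1 NAND 1 = 0
w8 = w2 XOR w7 = 0 XOR 0 = 0
w9 = w8 NAND w2 = 0 NAND 0 = 1
So w9 = 1.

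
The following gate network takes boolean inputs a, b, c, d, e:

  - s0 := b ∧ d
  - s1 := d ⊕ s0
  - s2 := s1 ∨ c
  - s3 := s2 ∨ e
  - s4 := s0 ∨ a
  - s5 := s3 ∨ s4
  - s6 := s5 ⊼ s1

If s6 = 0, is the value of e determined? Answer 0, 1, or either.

either

Both values of e occur among assignments with s6 = 0:
  e=0: a=0, b=0, c=0, d=1, e=0
  e=1: a=0, b=0, c=0, d=1, e=1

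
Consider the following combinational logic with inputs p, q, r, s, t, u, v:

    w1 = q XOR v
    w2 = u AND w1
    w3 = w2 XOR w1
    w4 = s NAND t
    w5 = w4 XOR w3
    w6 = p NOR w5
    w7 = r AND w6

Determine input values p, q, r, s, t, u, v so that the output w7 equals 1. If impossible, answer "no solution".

Check with p=0 q=1 r=1 s=0 t=1 u=0 v=0:
w1 = q XOR v = 1 XOR 0 = 1
w2 = u AND w1 = 0 AND 1 = 0
w3 = w2 XOR w1 = 0 XOR 1 = 1
w4 = s NAND t = 0 NAND 1 = 1
w5 = w4 XOR w3 = 1 XOR 1 = 0
w6 = p NOR w5 = 0 NOR 0 = 1
w7 = r AND w6 = 1 AND 1 = 1
So w7 = 1 as required.

p=0 q=1 r=1 s=0 t=1 u=0 v=0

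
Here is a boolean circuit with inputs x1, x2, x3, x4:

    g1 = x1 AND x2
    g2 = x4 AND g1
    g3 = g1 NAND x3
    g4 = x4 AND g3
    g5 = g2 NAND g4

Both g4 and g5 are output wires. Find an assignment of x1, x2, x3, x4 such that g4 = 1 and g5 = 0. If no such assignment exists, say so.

Check with x1=1, x2=1, x3=0, x4=1:
g1 = x1 AND x2 = 1 AND 1 = 1
g2 = x4 AND g1 = 1 AND 1 = 1
g3 = g1 NAND x3 = 1 NAND 0 = 1
g4 = x4 AND g3 = 1 AND 1 = 1
g5 = g2 NAND g4 = 1 NAND 1 = 0
So g4 = 1 and g5 = 0.

x1=1, x2=1, x3=0, x4=1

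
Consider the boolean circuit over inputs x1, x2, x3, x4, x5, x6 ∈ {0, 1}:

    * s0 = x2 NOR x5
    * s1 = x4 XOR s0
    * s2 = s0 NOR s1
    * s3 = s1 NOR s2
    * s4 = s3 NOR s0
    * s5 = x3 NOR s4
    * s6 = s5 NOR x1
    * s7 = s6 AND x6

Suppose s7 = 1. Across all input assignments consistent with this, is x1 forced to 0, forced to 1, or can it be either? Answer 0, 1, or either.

0

s7 = s6 AND x6 must be 1, so both s6 = 1 and x6 = 1.
s6 = s5 NOR x1 must be 1, so both s5 = 0 and x1 = 0.
Every assignment with s7 = 1 has x1 = 0; there are 14 such assignment(s).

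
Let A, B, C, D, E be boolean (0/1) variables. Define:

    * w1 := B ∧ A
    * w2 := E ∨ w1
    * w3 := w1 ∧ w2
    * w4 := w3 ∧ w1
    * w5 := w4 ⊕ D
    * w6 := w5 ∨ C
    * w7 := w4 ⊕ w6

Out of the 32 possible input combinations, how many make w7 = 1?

20

w7 = w4 ⊕ w6 must be 1, so w4 and w6 differ.
Enumerating the 32 input combinations, 20 give w7 = 1 and 12 give w7 = 0.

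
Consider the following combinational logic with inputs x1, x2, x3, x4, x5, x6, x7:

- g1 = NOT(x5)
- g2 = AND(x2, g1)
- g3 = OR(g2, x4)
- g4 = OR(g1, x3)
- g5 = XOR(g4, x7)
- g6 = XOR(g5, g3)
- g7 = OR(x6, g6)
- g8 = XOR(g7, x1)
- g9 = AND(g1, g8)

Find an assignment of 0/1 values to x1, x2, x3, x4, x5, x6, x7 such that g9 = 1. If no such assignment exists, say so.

g9 = AND(g1, g8) must be 1, so both g1 = 1 and g8 = 1.
Check with x1=0, x2=1, x3=1, x4=0, x5=0, x6=1, x7=1:
g1 = NOT(x5) = NOT 0 = 1
g2 = AND(x2, g1) = AND(1, 1) = 1
g3 = OR(g2, x4) = OR(1, 0) = 1
g4 = OR(g1, x3) = OR(1, 1) = 1
g5 = XOR(g4, x7) = XOR(1, 1) = 0
g6 = XOR(g5, g3) = XOR(0, 1) = 1
g7 = OR(x6, g6) = OR(1, 1) = 1
g8 = XOR(g7, x1) = XOR(1, 0) = 1
g9 = AND(g1, g8) = AND(1, 1) = 1
So g9 = 1 as required.

x1=0, x2=1, x3=1, x4=0, x5=0, x6=1, x7=1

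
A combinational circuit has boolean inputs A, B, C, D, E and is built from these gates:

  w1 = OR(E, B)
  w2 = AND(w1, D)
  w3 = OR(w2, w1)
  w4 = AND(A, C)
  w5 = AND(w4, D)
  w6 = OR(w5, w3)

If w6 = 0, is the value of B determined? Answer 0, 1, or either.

w6 = OR(w5, w3) must be 0, so both w5 = 0 and w3 = 0.
w5 = AND(w4, D) must be 0, so at least one of w4, D is 0.
w3 = OR(w2, w1) must be 0, so both w2 = 0 and w1 = 0.
Every assignment with w6 = 0 has B = 0; there are 7 such assignment(s).

0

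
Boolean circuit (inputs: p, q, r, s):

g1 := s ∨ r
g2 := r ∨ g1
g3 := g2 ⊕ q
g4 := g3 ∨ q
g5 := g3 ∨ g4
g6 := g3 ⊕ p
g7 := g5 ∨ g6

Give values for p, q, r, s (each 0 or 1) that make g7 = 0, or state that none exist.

g7 = g5 ∨ g6 must be 0, so both g5 = 0 and g6 = 0.
g5 = g3 ∨ g4 must be 0, so both g3 = 0 and g4 = 0.
g6 = g3 ⊕ p must be 0, so g3 and p are equal.
Check with p=0 q=0 r=0 s=0:
g1 = s ∨ r = 0 ∨ 0 = 0
g2 = r ∨ g1 = 0 ∨ 0 = 0
g3 = g2 ⊕ q = 0 ⊕ 0 = 0
g4 = g3 ∨ q = 0 ∨ 0 = 0
g5 = g3 ∨ g4 = 0 ∨ 0 = 0
g6 = g3 ⊕ p = 0 ⊕ 0 = 0
g7 = g5 ∨ g6 = 0 ∨ 0 = 0
So g7 = 0 as required.

p=0 q=0 r=0 s=0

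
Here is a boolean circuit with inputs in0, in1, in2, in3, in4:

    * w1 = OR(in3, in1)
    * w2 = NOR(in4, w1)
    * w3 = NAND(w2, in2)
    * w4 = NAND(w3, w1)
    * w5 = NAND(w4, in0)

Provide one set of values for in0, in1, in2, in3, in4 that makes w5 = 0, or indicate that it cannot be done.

in0=1, in1=0, in2=0, in3=0, in4=1

w5 = NAND(w4, in0) must be 0, so both w4 = 1 and in0 = 1.
w4 = NAND(w3, w1) must be 1, so at least one of w3, w1 is 0.
Check with in0=1, in1=0, in2=0, in3=0, in4=1:
w1 = OR(in3, in1) = OR(0, 0) = 0
w2 = NOR(in4, w1) = NOR(1, 0) = 0
w3 = NAND(w2, in2) = NAND(0, 0) = 1
w4 = NAND(w3, w1) = NAND(1, 0) = 1
w5 = NAND(w4, in0) = NAND(1, 1) = 0
So w5 = 0 as required.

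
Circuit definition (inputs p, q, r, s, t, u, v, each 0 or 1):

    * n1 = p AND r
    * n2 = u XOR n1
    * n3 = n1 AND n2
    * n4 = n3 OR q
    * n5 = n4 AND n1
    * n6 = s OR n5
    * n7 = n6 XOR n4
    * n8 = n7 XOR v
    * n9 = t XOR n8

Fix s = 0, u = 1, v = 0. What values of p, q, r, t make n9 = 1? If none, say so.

p=0, q=0, r=1, t=1

n9 = t XOR n8 must be 1, so t and n8 differ.
Check with s = 0, u = 1, v = 0 and p=0, q=0, r=1, t=1:
n1 = p AND r = 0 AND 1 = 0
n2 = u XOR n1 = 1 XOR 0 = 1
n3 = n1 AND n2 = 0 AND 1 = 0
n4 = n3 OR q = 0 OR 0 = 0
n5 = n4 AND n1 = 0 AND 0 = 0
n6 = s OR n5 = 0 OR 0 = 0
n7 = n6 XOR n4 = 0 XOR 0 = 0
n8 = n7 XOR v = 0 XOR 0 = 0
n9 = t XOR n8 = 1 XOR 0 = 1
So n9 = 1.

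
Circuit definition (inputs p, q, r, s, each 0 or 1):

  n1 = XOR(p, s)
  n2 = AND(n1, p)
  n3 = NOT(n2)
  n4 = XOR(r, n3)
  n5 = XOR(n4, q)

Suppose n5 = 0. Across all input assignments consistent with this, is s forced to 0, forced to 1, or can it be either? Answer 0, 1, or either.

either

Both values of s occur among assignments with n5 = 0:
  s=0: p=0, q=0, r=1, s=0
  s=1: p=0, q=0, r=1, s=1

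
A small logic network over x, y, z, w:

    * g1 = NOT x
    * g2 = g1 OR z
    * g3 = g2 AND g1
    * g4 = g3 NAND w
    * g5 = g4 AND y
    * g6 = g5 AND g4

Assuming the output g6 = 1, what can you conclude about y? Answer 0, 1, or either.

1

g6 = g5 AND g4 must be 1, so both g5 = 1 and g4 = 1.
g5 = g4 AND y must be 1, so both g4 = 1 and y = 1.
g4 = g3 NAND w must be 1, so at least one of g3, w is 0.
Every assignment with g6 = 1 has y = 1; there are 6 such assignment(s).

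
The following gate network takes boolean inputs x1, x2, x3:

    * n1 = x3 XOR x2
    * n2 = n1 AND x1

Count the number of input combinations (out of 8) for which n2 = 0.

n2 = n1 AND x1 must be 0, so at least one of n1, x1 is 0.
Satisfying assignments:
  x1=0, x2=0, x3=0
  x1=0, x2=0, x3=1
  x1=0, x2=1, x3=0
  x1=0, x2=1, x3=1
  x1=1, x2=0, x3=0
  x1=1, x2=1, x3=1

6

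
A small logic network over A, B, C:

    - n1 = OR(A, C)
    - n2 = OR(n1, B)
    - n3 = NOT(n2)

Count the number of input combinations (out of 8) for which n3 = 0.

7

n3 = NOT(n2) must be 0, so n2 = 1.
Enumerating the 8 input combinations, 7 give n3 = 0 and 1 give n3 = 1.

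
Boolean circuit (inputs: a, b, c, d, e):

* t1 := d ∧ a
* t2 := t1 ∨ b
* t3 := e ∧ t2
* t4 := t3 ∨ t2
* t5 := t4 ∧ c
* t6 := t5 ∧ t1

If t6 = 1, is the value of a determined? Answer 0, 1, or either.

1

t6 = t5 ∧ t1 must be 1, so both t5 = 1 and t1 = 1.
t5 = t4 ∧ c must be 1, so both t4 = 1 and c = 1.
t1 = d ∧ a must be 1, so both d = 1 and a = 1.
Every assignment with t6 = 1 has a = 1; there are 4 such assignment(s).
  a=1, b=0, c=1, d=1, e=0
  a=1, b=0, c=1, d=1, e=1
  a=1, b=1, c=1, d=1, e=0
  a=1, b=1, c=1, d=1, e=1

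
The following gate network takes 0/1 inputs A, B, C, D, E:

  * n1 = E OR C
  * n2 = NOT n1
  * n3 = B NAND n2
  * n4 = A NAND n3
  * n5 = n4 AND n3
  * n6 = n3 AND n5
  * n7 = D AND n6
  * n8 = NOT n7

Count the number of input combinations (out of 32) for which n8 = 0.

7

n8 = NOT n7 must be 0, so n7 = 1.
Enumerating the 32 input combinations, 7 give n8 = 0 and 25 give n8 = 1.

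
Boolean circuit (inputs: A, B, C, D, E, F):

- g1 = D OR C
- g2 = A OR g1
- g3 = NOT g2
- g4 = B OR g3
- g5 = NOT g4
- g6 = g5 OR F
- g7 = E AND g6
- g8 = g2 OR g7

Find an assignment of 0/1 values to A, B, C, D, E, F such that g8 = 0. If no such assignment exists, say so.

g8 = g2 OR g7 must be 0, so both g2 = 0 and g7 = 0.
Check with A=0, B=0, C=0, D=0, E=0, F=1:
g1 = D OR C = 0 OR 0 = 0
g2 = A OR g1 = 0 OR 0 = 0
g3 = NOT g2 = NOT 0 = 1
g4 = B OR g3 = 0 OR 1 = 1
g5 = NOT g4 = NOT 1 = 0
g6 = g5 OR F = 0 OR 1 = 1
g7 = E AND g6 = 0 AND 1 = 0
g8 = g2 OR g7 = 0 OR 0 = 0
So g8 = 0 as required.

A=0, B=0, C=0, D=0, E=0, F=1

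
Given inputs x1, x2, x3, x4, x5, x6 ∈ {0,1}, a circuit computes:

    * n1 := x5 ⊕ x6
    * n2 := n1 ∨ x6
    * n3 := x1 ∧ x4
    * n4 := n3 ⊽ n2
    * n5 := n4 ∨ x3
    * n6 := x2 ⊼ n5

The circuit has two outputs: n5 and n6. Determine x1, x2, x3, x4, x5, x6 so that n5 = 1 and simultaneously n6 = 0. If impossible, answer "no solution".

Check with x1=1, x2=1, x3=1, x4=1, x5=1, x6=1:
n1 = x5 ⊕ x6 = 1 ⊕ 1 = 0
n2 = n1 ∨ x6 = 0 ∨ 1 = 1
n3 = x1 ∧ x4 = 1 ∧ 1 = 1
n4 = n3 ⊽ n2 = 1 ⊽ 1 = 0
n5 = n4 ∨ x3 = 0 ∨ 1 = 1
n6 = x2 ⊼ n5 = 1 ⊼ 1 = 0
So n5 = 1 and n6 = 0.

x1=1, x2=1, x3=1, x4=1, x5=1, x6=1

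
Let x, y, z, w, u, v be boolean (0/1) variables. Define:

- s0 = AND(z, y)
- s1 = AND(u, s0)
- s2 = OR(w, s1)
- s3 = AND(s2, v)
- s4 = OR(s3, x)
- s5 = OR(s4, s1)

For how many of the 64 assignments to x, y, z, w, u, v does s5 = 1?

s5 = OR(s4, s1) must be 1, so at least one of s4, s1 is 1.
Enumerating the 64 input combinations, 43 give s5 = 1 and 21 give s5 = 0.

43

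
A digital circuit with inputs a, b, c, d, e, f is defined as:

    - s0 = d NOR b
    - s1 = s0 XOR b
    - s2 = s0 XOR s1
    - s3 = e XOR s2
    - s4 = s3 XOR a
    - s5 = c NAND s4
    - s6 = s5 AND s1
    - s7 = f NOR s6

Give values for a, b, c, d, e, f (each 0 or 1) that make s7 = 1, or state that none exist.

a=1 b=1 c=1 d=1 e=1 f=0

s7 = f NOR s6 must be 1, so both f = 0 and s6 = 0.
Check with a=1 b=1 c=1 d=1 e=1 f=0:
s0 = d NOR b = 1 NOR 1 = 0
s1 = s0 XOR b = 0 XOR 1 = 1
s2 = s0 XOR s1 = 0 XOR 1 = 1
s3 = e XOR s2 = 1 XOR 1 = 0
s4 = s3 XOR a = 0 XOR 1 = 1
s5 = c NAND s4 = 1 NAND 1 = 0
s6 = s5 AND s1 = 0 AND 1 = 0
s7 = f NOR s6 = 0 NOR 0 = 1
So s7 = 1 as required.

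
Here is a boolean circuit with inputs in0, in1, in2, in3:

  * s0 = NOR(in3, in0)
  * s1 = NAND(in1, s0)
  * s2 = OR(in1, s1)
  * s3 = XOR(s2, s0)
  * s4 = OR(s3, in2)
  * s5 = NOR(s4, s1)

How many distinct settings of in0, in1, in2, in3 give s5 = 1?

1

s5 = NOR(s4, s1) must be 1, so both s4 = 0 and s1 = 0.
Satisfying assignments:
  in0=0, in1=1, in2=0, in3=0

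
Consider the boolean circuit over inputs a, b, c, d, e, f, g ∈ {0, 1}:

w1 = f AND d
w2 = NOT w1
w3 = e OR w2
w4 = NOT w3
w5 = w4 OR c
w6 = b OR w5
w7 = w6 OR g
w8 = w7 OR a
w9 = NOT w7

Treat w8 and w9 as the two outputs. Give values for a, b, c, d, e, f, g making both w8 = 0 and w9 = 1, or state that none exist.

Check with a=0 b=0 c=0 d=0 e=1 f=0 g=0:
w1 = f AND d = 0 AND 0 = 0
w2 = NOT w1 = NOT 0 = 1
w3 = e OR w2 = 1 OR 1 = 1
w4 = NOT w3 = NOT 1 = 0
w5 = w4 OR c = 0 OR 0 = 0
w6 = b OR w5 = 0 OR 0 = 0
w7 = w6 OR g = 0 OR 0 = 0
w8 = w7 OR a = 0 OR 0 = 0
w9 = NOT w7 = NOT 0 = 1
So w8 = 0 and w9 = 1.

a=0 b=0 c=0 d=0 e=1 f=0 g=0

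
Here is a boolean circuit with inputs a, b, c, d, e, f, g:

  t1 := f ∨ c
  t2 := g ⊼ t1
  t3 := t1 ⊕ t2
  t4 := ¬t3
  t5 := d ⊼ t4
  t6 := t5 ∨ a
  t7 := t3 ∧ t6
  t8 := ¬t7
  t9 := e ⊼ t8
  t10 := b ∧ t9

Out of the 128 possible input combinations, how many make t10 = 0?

t10 = b ∧ t9 must be 0, so at least one of b, t9 is 0.
Enumerating the 128 input combinations, 76 give t10 = 0 and 52 give t10 = 1.

76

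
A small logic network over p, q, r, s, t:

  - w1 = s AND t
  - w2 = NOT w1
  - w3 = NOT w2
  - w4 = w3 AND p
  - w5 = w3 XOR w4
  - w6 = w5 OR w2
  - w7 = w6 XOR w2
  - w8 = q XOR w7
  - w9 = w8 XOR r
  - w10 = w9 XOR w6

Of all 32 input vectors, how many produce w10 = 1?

16

w10 = w9 XOR w6 must be 1, so w9 and w6 differ.
Enumerating the 32 input combinations, 16 give w10 = 1 and 16 give w10 = 0.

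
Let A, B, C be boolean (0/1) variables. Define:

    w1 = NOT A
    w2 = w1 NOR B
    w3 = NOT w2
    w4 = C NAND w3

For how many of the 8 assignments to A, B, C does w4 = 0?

w4 = C NAND w3 must be 0, so both C = 1 and w3 = 1.
Satisfying assignments:
  A=0, B=0, C=1
  A=0, B=1, C=1
  A=1, B=1, C=1

3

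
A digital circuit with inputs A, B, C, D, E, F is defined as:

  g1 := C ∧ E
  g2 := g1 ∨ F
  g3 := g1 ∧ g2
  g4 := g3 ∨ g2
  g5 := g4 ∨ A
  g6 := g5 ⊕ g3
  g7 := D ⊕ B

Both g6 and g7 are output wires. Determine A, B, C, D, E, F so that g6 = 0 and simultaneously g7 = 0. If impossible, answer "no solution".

Check with A=1, B=1, C=1, D=1, E=1, F=1:
g1 = C ∧ E = 1 ∧ 1 = 1
g2 = g1 ∨ F = 1 ∨ 1 = 1
g3 = g1 ∧ g2 = 1 ∧ 1 = 1
g4 = g3 ∨ g2 = 1 ∨ 1 = 1
g5 = g4 ∨ A = 1 ∨ 1 = 1
g6 = g5 ⊕ g3 = 1 ⊕ 1 = 0
g7 = D ⊕ B = 1 ⊕ 1 = 0
So g6 = 0 and g7 = 0.

A=1, B=1, C=1, D=1, E=1, F=1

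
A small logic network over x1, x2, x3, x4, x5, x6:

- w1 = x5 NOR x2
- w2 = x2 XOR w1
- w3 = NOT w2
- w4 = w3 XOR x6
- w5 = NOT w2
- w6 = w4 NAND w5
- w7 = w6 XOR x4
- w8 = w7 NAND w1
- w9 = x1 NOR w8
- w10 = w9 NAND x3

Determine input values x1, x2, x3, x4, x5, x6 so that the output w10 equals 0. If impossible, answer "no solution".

w10 = w9 NAND x3 must be 0, so both w9 = 1 and x3 = 1.
w9 = x1 NOR w8 must be 1, so both x1 = 0 and w8 = 0.
w8 = w7 NAND w1 must be 0, so both w7 = 1 and w1 = 1.
Check with x1=0 x2=0 x3=1 x4=0 x5=0 x6=0:
w1 = x5 NOR x2 = 0 NOR 0 = 1
w2 = x2 XOR w1 = 0 XOR 1 = 1
w3 = NOT w2 = NOT 1 = 0
w4 = w3 XOR x6 = 0 XOR 0 = 0
w5 = NOT w2 = NOT 1 = 0
w6 = w4 NAND w5 = 0 NAND 0 = 1
w7 = w6 XOR x4 = 1 XOR 0 = 1
w8 = w7 NAND w1 = 1 NAND 1 = 0
w9 = x1 NOR w8 = 0 NOR 0 = 1
w10 = w9 NAND x3 = 1 NAND 1 = 0
So w10 = 0 as required.

x1=0 x2=0 x3=1 x4=0 x5=0 x6=0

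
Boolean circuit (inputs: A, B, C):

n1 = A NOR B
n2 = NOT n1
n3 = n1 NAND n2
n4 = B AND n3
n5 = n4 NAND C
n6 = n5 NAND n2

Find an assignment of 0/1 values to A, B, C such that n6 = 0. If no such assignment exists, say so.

n6 = n5 NAND n2 must be 0, so both n5 = 1 and n2 = 1.
n5 = n4 NAND C must be 1, so at least one of n4, C is 0.
Check with A=1, B=0, C=1:
n1 = A NOR B = 1 NOR 0 = 0
n2 = NOT n1 = NOT 0 = 1
n3 = n1 NAND n2 = 0 NAND 1 = 1
n4 = B AND n3 = 0 AND 1 = 0
n5 = n4 NAND C = 0 NAND 1 = 1
n6 = n5 NAND n2 = 1 NAND 1 = 0
So n6 = 0 as required.

A=1, B=0, C=1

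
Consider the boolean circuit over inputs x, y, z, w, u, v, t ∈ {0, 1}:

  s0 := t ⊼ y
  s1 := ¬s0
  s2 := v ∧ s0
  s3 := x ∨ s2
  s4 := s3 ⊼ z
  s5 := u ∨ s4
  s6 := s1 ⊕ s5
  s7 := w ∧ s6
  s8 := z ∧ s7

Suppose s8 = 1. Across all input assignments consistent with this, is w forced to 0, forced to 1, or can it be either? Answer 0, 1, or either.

1

s8 = z ∧ s7 must be 1, so both z = 1 and s7 = 1.
Every assignment with s8 = 1 has w = 1; there are 17 such assignment(s).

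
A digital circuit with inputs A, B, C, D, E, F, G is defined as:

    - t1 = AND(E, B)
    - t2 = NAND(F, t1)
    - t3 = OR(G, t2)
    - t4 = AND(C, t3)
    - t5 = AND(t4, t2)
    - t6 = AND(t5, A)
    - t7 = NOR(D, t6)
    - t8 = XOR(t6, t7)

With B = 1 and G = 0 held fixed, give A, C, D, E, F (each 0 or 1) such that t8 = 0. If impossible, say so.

A=0 C=1 D=1 E=1 F=0

t8 = XOR(t6, t7) must be 0, so t6 and t7 are equal.
Check with B = 1 and G = 0 and A=0, C=1, D=1, E=1, F=0:
t1 = AND(E, B) = AND(1, 1) = 1
t2 = NAND(F, t1) = NAND(0, 1) = 1
t3 = OR(G, t2) = OR(0, 1) = 1
t4 = AND(C, t3) = AND(1, 1) = 1
t5 = AND(t4, t2) = AND(1, 1) = 1
t6 = AND(t5, A) = AND(1, 0) = 0
t7 = NOR(D, t6) = NOR(1, 0) = 0
t8 = XOR(t6, t7) = XOR(0, 0) = 0
So t8 = 0.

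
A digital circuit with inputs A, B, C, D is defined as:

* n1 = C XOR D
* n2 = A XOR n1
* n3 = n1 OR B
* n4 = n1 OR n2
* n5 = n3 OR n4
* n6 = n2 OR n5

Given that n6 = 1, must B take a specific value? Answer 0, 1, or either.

either

Both values of B occur among assignments with n6 = 1:
  B=0: A=0, B=0, C=0, D=1
  B=1: A=0, B=1, C=0, D=0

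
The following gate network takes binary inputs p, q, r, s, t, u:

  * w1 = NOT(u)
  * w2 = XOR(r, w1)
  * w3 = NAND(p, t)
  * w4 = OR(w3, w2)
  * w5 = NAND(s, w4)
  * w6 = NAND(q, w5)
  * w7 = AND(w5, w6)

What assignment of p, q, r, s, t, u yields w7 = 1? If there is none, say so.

p=1, q=0, r=1, s=0, t=0, u=0

w7 = AND(w5, w6) must be 1, so both w5 = 1 and w6 = 1.
Check with p=1, q=0, r=1, s=0, t=0, u=0:
w1 = NOT(u) = NOT 0 = 1
w2 = XOR(r, w1) = XOR(1, 1) = 0
w3 = NAND(p, t) = NAND(1, 0) = 1
w4 = OR(w3, w2) = OR(1, 0) = 1
w5 = NAND(s, w4) = NAND(0, 1) = 1
w6 = NAND(q, w5) = NAND(0, 1) = 1
w7 = AND(w5, w6) = AND(1, 1) = 1
So w7 = 1 as required.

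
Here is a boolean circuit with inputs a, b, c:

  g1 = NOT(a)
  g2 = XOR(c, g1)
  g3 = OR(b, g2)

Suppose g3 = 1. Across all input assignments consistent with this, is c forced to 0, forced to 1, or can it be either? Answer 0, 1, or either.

Both values of c occur among assignments with g3 = 1:
  c=0: a=0, b=0, c=0
  c=1: a=0, b=1, c=1

either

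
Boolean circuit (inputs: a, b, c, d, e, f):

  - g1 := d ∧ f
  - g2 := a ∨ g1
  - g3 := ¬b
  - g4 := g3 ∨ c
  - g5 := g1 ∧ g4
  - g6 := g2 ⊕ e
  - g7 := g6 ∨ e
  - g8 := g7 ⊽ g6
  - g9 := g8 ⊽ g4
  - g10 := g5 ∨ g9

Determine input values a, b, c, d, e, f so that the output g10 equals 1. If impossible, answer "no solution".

g10 = g5 ∨ g9 must be 1, so at least one of g5, g9 is 1.
Check with a=1, b=0, c=1, d=1, e=0, f=1:
g1 = d ∧ f = 1 ∧ 1 = 1
g2 = a ∨ g1 = 1 ∨ 1 = 1
g3 = ¬b = ¬0 = 1
g4 = g3 ∨ c = 1 ∨ 1 = 1
g5 = g1 ∧ g4 = 1 ∧ 1 = 1
g6 = g2 ⊕ e = 1 ⊕ 0 = 1
g7 = g6 ∨ e = 1 ∨ 0 = 1
g8 = g7 ⊽ g6 = 1 ⊽ 1 = 0
g9 = g8 ⊽ g4 = 0 ⊽ 1 = 0
g10 = g5 ∨ g9 = 1 ∨ 0 = 1
So g10 = 1 as required.

a=1, b=0, c=1, d=1, e=0, f=1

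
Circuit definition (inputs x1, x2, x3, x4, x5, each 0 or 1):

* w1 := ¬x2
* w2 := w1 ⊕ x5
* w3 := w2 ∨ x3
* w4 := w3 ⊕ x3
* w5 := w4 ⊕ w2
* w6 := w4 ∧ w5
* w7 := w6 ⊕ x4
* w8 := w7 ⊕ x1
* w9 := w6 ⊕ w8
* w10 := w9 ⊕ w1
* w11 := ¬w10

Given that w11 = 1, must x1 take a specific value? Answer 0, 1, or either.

Both values of x1 occur among assignments with w11 = 1:
  x1=0: x1=0, x2=0, x3=0, x4=1, x5=0
  x1=1: x1=1, x2=0, x3=0, x4=0, x5=0

either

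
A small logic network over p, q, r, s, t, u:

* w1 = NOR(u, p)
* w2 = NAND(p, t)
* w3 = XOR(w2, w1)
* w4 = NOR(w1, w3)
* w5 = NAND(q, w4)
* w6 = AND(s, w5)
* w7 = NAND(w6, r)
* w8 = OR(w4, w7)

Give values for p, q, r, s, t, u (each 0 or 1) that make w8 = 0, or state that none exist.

w8 = OR(w4, w7) must be 0, so both w4 = 0 and w7 = 0.
Check with p=0, q=1, r=1, s=1, t=1, u=0:
w1 = NOR(u, p) = NOR(0, 0) = 1
w2 = NAND(p, t) = NAND(0, 1) = 1
w3 = XOR(w2, w1) = XOR(1, 1) = 0
w4 = NOR(w1, w3) = NOR(1, 0) = 0
w5 = NAND(q, w4) = NAND(1, 0) = 1
w6 = AND(s, w5) = AND(1, 1) = 1
w7 = NAND(w6, r) = NAND(1, 1) = 0
w8 = OR(w4, w7) = OR(0, 0) = 0
So w8 = 0 as required.

p=0, q=1, r=1, s=1, t=1, u=0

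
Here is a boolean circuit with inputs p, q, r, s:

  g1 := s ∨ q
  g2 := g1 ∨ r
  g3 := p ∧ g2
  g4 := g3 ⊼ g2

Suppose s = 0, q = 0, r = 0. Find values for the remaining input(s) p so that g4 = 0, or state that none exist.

With s = 0, q = 0, r = 0 fixed, none of the 2 settings of p give g4 = 0.
For example, with p=0:
g1 = s ∨ q = 0 ∨ 0 = 0
g2 = g1 ∨ r = 0 ∨ 0 = 0
g3 = p ∧ g2 = 0 ∧ 0 = 0
g4 = g3 ⊼ g2 = 0 ⊼ 0 = 1
giving g4 = 1 ≠ 0.

no solution exists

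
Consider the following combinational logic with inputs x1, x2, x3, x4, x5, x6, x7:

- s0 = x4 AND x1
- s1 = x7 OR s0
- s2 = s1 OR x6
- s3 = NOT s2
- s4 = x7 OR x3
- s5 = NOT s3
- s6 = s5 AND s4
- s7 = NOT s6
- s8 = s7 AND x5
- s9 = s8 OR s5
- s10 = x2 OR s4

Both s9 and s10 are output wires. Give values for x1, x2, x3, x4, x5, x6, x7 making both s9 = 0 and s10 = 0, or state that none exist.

x1=0 x2=0 x3=0 x4=0 x5=0 x6=0 x7=0

Check with x1=0 x2=0 x3=0 x4=0 x5=0 x6=0 x7=0:
s0 = x4 AND x1 = 0 AND 0 = 0
s1 = x7 OR s0 = 0 OR 0 = 0
s2 = s1 OR x6 = 0 OR 0 = 0
s3 = NOT s2 = NOT 0 = 1
s4 = x7 OR x3 = 0 OR 0 = 0
s5 = NOT s3 = NOT 1 = 0
s6 = s5 AND s4 = 0 AND 0 = 0
s7 = NOT s6 = NOT 0 = 1
s8 = s7 AND x5 = 1 AND 0 = 0
s9 = s8 OR s5 = 0 OR 0 = 0
s10 = x2 OR s4 = 0 OR 0 = 0
So s9 = 0 and s10 = 0.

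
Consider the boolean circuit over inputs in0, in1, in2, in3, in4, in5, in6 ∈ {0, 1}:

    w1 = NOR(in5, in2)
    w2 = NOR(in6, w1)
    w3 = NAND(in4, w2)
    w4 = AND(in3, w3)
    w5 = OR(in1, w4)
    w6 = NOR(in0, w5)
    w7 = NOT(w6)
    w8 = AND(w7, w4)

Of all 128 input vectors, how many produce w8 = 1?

52

w8 = AND(w7, w4) must be 1, so both w7 = 1 and w4 = 1.
w7 = NOT(w6) must be 1, so w6 = 0.
w4 = AND(in3, w3) must be 1, so both in3 = 1 and w3 = 1.
Enumerating the 128 input combinations, 52 give w8 = 1 and 76 give w8 = 0.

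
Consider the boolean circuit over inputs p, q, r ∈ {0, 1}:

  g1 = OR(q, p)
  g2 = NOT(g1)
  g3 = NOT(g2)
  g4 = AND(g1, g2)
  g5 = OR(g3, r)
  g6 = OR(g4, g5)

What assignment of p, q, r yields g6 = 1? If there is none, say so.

Check with p=1 q=1 r=1:
g1 = OR(q, p) = OR(1, 1) = 1
g2 = NOT(g1) = NOT 1 = 0
g3 = NOT(g2) = NOT 0 = 1
g4 = AND(g1, g2) = AND(1, 0) = 0
g5 = OR(g3, r) = OR(1, 1) = 1
g6 = OR(g4, g5) = OR(0, 1) = 1
So g6 = 1 as required.

p=1 q=1 r=1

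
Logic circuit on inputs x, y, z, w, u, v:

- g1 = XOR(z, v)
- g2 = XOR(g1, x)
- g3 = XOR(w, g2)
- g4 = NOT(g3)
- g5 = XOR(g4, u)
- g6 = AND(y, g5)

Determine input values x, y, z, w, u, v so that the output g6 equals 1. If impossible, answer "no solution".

x=0, y=1, z=1, w=0, u=0, v=1

g6 = AND(y, g5) must be 1, so both y = 1 and g5 = 1.
g5 = XOR(g4, u) must be 1, so g4 and u differ.
Check with x=0, y=1, z=1, w=0, u=0, v=1:
g1 = XOR(z, v) = XOR(1, 1) = 0
g2 = XOR(g1, x) = XOR(0, 0) = 0
g3 = XOR(w, g2) = XOR(0, 0) = 0
g4 = NOT(g3) = NOT 0 = 1
g5 = XOR(g4, u) = XOR(1, 0) = 1
g6 = AND(y, g5) = AND(1, 1) = 1
So g6 = 1 as required.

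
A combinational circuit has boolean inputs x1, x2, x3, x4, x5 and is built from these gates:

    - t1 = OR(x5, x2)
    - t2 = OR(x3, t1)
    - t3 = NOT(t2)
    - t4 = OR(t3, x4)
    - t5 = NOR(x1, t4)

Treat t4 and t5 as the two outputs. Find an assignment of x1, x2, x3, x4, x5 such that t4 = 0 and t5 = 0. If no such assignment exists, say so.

x1=1 x2=0 x3=1 x4=0 x5=0

Check with x1=1 x2=0 x3=1 x4=0 x5=0:
t1 = OR(x5, x2) = OR(0, 0) = 0
t2 = OR(x3, t1) = OR(1, 0) = 1
t3 = NOT(t2) = NOT 1 = 0
t4 = OR(t3, x4) = OR(0, 0) = 0
t5 = NOR(x1, t4) = NOR(1, 0) = 0
So t4 = 0 and t5 = 0.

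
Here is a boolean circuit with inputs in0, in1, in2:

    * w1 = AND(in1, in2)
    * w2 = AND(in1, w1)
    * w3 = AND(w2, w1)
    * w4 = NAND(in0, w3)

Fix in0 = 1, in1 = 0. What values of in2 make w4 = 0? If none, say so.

no solution exists

With in0 = 1, in1 = 0 fixed, none of the 2 settings of in2 give w4 = 0.
For example, with in2=0:
w1 = AND(in1, in2) = AND(0, 0) = 0
w2 = AND(in1, w1) = AND(0, 0) = 0
w3 = AND(w2, w1) = AND(0, 0) = 0
w4 = NAND(in0, w3) = NAND(1, 0) = 1
giving w4 = 1 ≠ 0.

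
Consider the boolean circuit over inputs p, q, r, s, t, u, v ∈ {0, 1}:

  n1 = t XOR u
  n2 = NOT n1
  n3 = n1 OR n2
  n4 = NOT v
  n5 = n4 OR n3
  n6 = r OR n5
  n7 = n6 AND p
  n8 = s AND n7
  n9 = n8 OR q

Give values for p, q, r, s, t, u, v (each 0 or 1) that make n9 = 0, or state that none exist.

p=0 q=0 r=1 s=0 t=0 u=1 v=0

n9 = n8 OR q must be 0, so both n8 = 0 and q = 0.
n8 = s AND n7 must be 0, so at least one of s, n7 is 0.
Check with p=0 q=0 r=1 s=0 t=0 u=1 v=0:
n1 = t XOR u = 0 XOR 1 = 1
n2 = NOT n1 = NOT 1 = 0
n3 = n1 OR n2 = 1 OR 0 = 1
n4 = NOT v = NOT 0 = 1
n5 = n4 OR n3 = 1 OR 1 = 1
n6 = r OR n5 = 1 OR 1 = 1
n7 = n6 AND p = 1 AND 0 = 0
n8 = s AND n7 = 0 AND 0 = 0
n9 = n8 OR q = 0 OR 0 = 0
So n9 = 0 as required.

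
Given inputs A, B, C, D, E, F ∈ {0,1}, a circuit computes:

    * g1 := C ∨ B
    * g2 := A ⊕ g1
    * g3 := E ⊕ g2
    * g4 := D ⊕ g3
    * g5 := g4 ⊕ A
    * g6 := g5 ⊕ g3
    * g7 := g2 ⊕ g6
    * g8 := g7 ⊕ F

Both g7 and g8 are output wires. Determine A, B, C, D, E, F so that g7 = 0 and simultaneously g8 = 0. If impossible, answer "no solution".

Check with A=0 B=0 C=0 D=0 E=0 F=0:
g1 = C ∨ B = 0 ∨ 0 = 0
g2 = A ⊕ g1 = 0 ⊕ 0 = 0
g3 = E ⊕ g2 = 0 ⊕ 0 = 0
g4 = D ⊕ g3 = 0 ⊕ 0 = 0
g5 = g4 ⊕ A = 0 ⊕ 0 = 0
g6 = g5 ⊕ g3 = 0 ⊕ 0 = 0
g7 = g2 ⊕ g6 = 0 ⊕ 0 = 0
g8 = g7 ⊕ F = 0 ⊕ 0 = 0
So g7 = 0 and g8 = 0.

A=0 B=0 C=0 D=0 E=0 F=0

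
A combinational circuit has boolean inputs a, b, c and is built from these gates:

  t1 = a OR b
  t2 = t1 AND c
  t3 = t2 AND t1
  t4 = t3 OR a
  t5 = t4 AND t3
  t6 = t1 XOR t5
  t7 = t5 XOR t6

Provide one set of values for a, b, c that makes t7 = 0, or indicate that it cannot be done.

a=0, b=0, c=1

Check with a=0, b=0, c=1:
t1 = a OR b = 0 OR 0 = 0
t2 = t1 AND c = 0 AND 1 = 0
t3 = t2 AND t1 = 0 AND 0 = 0
t4 = t3 OR a = 0 OR 0 = 0
t5 = t4 AND t3 = 0 AND 0 = 0
t6 = t1 XOR t5 = 0 XOR 0 = 0
t7 = t5 XOR t6 = 0 XOR 0 = 0
So t7 = 0 as required.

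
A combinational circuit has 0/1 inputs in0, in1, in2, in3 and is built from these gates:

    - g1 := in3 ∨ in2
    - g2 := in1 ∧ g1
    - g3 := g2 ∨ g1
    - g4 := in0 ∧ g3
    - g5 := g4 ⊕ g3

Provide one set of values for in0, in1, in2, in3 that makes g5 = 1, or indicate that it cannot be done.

in0=0, in1=1, in2=1, in3=0

g5 = g4 ⊕ g3 must be 1, so g4 and g3 differ.
Check with in0=0, in1=1, in2=1, in3=0:
g1 = in3 ∨ in2 = 0 ∨ 1 = 1
g2 = in1 ∧ g1 = 1 ∧ 1 = 1
g3 = g2 ∨ g1 = 1 ∨ 1 = 1
g4 = in0 ∧ g3 = 0 ∧ 1 = 0
g5 = g4 ⊕ g3 = 0 ⊕ 1 = 1
So g5 = 1 as required.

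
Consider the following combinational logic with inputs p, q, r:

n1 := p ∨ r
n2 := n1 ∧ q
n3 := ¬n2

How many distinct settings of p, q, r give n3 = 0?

n3 = ¬n2 must be 0, so n2 = 1.
Satisfying assignments:
  p=0, q=1, r=1
  p=1, q=1, r=0
  p=1, q=1, r=1

3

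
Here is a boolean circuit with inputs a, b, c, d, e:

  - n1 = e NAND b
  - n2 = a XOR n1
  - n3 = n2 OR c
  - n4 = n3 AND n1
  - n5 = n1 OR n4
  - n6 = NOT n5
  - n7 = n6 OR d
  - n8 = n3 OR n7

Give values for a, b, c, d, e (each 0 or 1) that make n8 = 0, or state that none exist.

n8 = n3 OR n7 must be 0, so both n3 = 0 and n7 = 0.
n3 = n2 OR c must be 0, so both n2 = 0 and c = 0.
n7 = n6 OR d must be 0, so both n6 = 0 and d = 0.
Check with a=1, b=0, c=0, d=0, e=0:
n1 = e NAND b = 0 NAND 0 = 1
n2 = a XOR n1 = 1 XOR 1 = 0
n3 = n2 OR c = 0 OR 0 = 0
n4 = n3 AND n1 = 0 AND 1 = 0
n5 = n1 OR n4 = 1 OR 0 = 1
n6 = NOT n5 = NOT 1 = 0
n7 = n6 OR d = 0 OR 0 = 0
n8 = n3 OR n7 = 0 OR 0 = 0
So n8 = 0 as required.

a=1, b=0, c=0, d=0, e=0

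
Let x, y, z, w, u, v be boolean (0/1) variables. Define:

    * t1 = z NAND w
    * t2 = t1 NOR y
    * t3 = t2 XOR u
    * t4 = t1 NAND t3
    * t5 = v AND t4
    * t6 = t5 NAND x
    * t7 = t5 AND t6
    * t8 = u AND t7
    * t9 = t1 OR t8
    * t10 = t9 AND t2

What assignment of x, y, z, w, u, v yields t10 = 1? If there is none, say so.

Check with x=0, y=0, z=1, w=1, u=1, v=1:
t1 = z NAND w = 1 NAND 1 = 0
t2 = t1 NOR y = 0 NOR 0 = 1
t3 = t2 XOR u = 1 XOR 1 = 0
t4 = t1 NAND t3 = 0 NAND 0 = 1
t5 = v AND t4 = 1 AND 1 = 1
t6 = t5 NAND x = 1 NAND 0 = 1
t7 = t5 AND t6 = 1 AND 1 = 1
t8 = u AND t7 = 1 AND 1 = 1
t9 = t1 OR t8 = 0 OR 1 = 1
t10 = t9 AND t2 = 1 AND 1 = 1
So t10 = 1 as required.

x=0, y=0, z=1, w=1, u=1, v=1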